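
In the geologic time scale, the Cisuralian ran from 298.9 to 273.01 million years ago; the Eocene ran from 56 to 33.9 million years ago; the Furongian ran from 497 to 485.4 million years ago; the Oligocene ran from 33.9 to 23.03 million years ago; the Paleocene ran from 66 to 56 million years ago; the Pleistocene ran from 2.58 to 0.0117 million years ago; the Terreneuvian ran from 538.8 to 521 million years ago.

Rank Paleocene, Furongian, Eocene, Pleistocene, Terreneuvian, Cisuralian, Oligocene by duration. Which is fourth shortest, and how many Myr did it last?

Start − end for each: Paleocene 66 − 56 = 10; Furongian 497 − 485.4 = 11.6; Eocene 56 − 33.9 = 22.1; Pleistocene 2.58 − 0.0117 = 2.5683; Terreneuvian 538.8 − 521 = 17.8; Cisuralian 298.9 − 273.01 = 25.89; Oligocene 33.9 − 23.03 = 10.87.
Ranking these from shortest: Pleistocene < Paleocene < Oligocene < Furongian < Terreneuvian < Eocene < Cisuralian.
Position 4 in that ranking is Furongian, which lasted 11.6 Myr.

Furongian, 11.6 million years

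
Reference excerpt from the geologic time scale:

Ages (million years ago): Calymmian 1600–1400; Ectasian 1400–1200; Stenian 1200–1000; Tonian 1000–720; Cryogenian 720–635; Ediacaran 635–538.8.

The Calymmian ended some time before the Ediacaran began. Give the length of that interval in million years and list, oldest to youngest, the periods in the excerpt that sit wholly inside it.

765 million years; Ectasian, Stenian, Tonian, Cryogenian

End of Calymmian = 1400 Ma; start of Ediacaran = 635 Ma.
Gap = 1400 − 635 = 765 Myr.
Periods wholly inside 1400–635 Ma: Ectasian (1400–1200), Stenian (1200–1000), Tonian (1000–720), Cryogenian (720–635).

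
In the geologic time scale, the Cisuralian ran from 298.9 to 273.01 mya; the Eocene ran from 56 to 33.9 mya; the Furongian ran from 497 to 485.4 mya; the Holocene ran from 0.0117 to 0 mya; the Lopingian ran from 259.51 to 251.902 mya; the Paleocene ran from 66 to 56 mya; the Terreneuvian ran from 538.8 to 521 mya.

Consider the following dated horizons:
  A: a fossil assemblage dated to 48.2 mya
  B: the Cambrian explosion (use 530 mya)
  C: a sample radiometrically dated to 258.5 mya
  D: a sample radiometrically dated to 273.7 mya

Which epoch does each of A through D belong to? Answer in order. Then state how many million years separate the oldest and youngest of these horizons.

Match each age against the start–end ranges in the excerpt: A = 48.2 Ma → Eocene (56–33.9); B = 530 Ma → Terreneuvian (538.8–521); C = 258.5 Ma → Lopingian (259.51–251.902); D = 273.7 Ma → Cisuralian (298.9–273.01).
The largest age is 530 Ma and the smallest is 48.2 Ma; their difference is 481.8 Myr.

A — Eocene; B — Terreneuvian; C — Lopingian; D — Cisuralian; span 481.8 million years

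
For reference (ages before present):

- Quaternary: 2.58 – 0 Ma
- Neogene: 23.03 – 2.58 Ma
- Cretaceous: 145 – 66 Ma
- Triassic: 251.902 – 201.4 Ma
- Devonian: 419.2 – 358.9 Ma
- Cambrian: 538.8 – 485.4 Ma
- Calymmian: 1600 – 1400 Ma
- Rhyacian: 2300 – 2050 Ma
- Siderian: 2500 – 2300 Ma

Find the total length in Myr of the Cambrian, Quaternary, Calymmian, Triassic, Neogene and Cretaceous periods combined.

Each duration: Cambrian = 53.4; Quaternary = 2.58; Calymmian = 200; Triassic = 50.502; Neogene = 20.45; Cretaceous = 79.
Sum: 53.4 + 2.58 + 200 + 50.502 + 20.45 + 79 = 405.932 Myr.

405.932 million years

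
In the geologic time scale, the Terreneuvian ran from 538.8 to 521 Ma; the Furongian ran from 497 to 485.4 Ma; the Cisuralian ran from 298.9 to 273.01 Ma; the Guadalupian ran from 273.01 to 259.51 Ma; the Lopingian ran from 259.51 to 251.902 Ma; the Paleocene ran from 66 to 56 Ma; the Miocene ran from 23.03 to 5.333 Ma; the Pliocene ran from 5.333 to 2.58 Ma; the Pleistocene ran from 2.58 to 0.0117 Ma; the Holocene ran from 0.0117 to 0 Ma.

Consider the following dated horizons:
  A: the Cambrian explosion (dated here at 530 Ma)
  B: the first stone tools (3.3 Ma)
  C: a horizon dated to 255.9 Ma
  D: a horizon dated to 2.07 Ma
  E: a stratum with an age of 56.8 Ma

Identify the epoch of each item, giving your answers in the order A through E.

Match each age against the start–end ranges in the excerpt: A = 530 Ma → Terreneuvian (538.8–521); B = 3.3 Ma → Pliocene (5.333–2.58); C = 255.9 Ma → Lopingian (259.51–251.902); D = 2.07 Ma → Pleistocene (2.58–0.0117); E = 56.8 Ma → Paleocene (66–56).

A — Terreneuvian; B — Pliocene; C — Lopingian; D — Pleistocene; E — Paleocene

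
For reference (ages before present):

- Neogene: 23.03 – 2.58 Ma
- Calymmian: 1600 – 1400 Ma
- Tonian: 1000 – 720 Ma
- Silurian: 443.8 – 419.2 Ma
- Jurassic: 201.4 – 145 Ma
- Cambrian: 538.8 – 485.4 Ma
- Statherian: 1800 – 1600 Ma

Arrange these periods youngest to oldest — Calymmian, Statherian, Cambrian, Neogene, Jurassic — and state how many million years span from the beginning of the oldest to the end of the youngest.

From the excerpt: Calymmian 1600–1400; Statherian 1800–1600; Cambrian 538.8–485.4; Neogene 23.03–2.58; Jurassic 201.4–145 (Ma).
Larger Ma is earlier, so the oldest is Statherian and the youngest is Neogene; youngest to oldest: Neogene, Jurassic, Cambrian, Calymmian, Statherian.
Oldest start 1800 minus youngest end 2.58 gives 1797.42 Myr overall.

Neogene, Jurassic, Cambrian, Calymmian, Statherian; total span 1797.42 Myr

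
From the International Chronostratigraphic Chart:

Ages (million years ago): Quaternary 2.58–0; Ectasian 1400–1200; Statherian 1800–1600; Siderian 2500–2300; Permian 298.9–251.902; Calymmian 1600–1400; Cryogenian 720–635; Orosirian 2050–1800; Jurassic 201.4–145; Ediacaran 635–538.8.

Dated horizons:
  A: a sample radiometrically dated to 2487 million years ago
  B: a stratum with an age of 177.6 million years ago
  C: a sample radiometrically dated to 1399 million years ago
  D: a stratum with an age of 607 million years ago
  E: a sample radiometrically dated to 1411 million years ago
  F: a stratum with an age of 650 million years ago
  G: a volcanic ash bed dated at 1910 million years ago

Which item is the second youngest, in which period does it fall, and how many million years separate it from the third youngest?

D, in the Ediacaran; 43 million years to F

Smaller Ma means younger, so youngest first: B 177.6 < D 607 < F 650 < C 1399 < E 1411 < G 1910 < A 2487.
Counting 2 along gives D (607 Ma); the excerpt puts that inside the Ediacaran, 635–538.8 Ma.
Next in line is F (650 Ma), and 650 − 607 = 43 Myr.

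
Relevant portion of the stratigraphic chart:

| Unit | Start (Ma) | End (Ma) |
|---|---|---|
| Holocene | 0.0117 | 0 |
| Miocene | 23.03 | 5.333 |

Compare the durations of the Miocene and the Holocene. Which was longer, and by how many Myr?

Miocene: 23.03 − 5.333 = 17.697 Myr.
Holocene: 0.0117 − 0 = 0.0117 Myr.
Difference: 17.697 − 0.0117 = 17.6853 Myr, so the Miocene was longer.

Miocene, by 17.6853 million years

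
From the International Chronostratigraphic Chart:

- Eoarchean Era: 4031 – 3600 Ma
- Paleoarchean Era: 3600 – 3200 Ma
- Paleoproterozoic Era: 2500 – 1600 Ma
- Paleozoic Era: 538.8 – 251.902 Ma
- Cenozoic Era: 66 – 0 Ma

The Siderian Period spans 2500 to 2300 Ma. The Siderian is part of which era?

Paleoproterozoic

The Siderian (2500–2300 Ma) lies entirely within 2500–1600 Ma, the Paleoproterozoic Era.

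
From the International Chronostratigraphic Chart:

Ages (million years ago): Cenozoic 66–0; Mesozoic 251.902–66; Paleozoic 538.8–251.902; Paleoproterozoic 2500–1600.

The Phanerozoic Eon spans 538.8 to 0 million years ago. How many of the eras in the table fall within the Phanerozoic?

3

Eras inside 538.8–0 Ma: Paleozoic, Mesozoic, Cenozoic — 3 in total.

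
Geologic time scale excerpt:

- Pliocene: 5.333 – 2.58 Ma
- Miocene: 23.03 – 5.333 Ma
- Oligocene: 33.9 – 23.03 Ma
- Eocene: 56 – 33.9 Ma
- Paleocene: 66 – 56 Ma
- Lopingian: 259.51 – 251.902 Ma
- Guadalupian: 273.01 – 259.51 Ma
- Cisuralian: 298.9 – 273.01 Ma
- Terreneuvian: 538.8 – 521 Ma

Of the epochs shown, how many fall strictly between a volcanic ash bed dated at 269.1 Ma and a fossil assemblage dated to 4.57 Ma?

The older date is 269.1 Ma and the younger is 4.57 Ma.
Epochs with start < 269.1 and end > 4.57 Ma: Lopingian (259.51–251.902), Paleocene (66–56), Eocene (56–33.9), Oligocene (33.9–23.03), Miocene (23.03–5.333).
That is 5 complete epochs.

5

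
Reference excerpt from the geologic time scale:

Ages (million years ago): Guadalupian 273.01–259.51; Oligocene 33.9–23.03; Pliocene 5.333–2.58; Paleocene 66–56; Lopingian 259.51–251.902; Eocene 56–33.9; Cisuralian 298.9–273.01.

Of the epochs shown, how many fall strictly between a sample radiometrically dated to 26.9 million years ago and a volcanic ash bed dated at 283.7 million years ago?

283.7 Ma sits inside the Cisuralian (298.9–273.01) and 26.9 Ma inside the Oligocene (33.9–23.03); neither of those is wholly between the two dates.
The listed epochs lying completely between them are Guadalupian, Lopingian, Paleocene, Eocene — 4 in all.

4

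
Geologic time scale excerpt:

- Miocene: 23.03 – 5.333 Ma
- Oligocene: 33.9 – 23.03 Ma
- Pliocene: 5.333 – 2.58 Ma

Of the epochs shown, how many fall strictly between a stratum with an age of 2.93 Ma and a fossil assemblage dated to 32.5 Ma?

The older date is 32.5 Ma and the younger is 2.93 Ma.
Epochs with start < 32.5 and end > 2.93 Ma: Miocene (23.03–5.333).
That is 1 complete epoch.

1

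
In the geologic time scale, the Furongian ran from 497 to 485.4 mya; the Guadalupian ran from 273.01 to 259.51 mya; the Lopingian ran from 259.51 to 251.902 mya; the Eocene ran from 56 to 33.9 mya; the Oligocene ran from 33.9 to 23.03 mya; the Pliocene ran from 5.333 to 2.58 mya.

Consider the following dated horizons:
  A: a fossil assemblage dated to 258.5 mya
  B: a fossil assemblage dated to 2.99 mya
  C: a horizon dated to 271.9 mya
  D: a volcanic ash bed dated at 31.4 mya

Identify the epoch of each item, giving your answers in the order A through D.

A — Lopingian; B — Pliocene; C — Guadalupian; D — Oligocene

A: 258.5 Ma lies in 259.51–251.902 Ma, so Lopingian.
B: 2.99 Ma lies in 5.333–2.58 Ma, so Pliocene.
C: 271.9 Ma lies in 273.01–259.51 Ma, so Guadalupian.
D: 31.4 Ma lies in 33.9–23.03 Ma, so Oligocene.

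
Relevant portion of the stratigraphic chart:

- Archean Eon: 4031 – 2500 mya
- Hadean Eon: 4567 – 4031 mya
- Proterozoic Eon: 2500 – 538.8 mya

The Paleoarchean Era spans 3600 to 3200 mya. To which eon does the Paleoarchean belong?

The Paleoarchean (3600–3200 Ma) lies entirely within 4031–2500 Ma, the Archean Eon.

Archean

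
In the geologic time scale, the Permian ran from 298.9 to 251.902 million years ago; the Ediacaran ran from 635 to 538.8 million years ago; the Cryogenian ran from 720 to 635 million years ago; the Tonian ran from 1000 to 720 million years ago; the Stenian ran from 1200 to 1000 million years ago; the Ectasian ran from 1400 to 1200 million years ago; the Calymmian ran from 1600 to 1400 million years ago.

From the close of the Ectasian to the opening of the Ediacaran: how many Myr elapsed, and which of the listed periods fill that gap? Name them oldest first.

565 million years; Stenian, Tonian, Cryogenian

End of Ectasian = 1200 Ma; start of Ediacaran = 635 Ma.
Gap = 1200 − 635 = 565 Myr.
Periods wholly inside 1200–635 Ma: Stenian (1200–1000), Tonian (1000–720), Cryogenian (720–635).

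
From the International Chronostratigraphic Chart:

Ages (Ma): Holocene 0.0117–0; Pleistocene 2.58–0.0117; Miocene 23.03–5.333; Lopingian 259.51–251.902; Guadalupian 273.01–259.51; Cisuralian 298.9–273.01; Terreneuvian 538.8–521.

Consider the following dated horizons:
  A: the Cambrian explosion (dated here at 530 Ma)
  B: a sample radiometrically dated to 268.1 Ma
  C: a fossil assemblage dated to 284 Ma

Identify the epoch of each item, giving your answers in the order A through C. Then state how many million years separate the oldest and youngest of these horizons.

Match each age against the start–end ranges in the excerpt: A = 530 Ma → Terreneuvian (538.8–521); B = 268.1 Ma → Guadalupian (273.01–259.51); C = 284 Ma → Cisuralian (298.9–273.01).
The largest age is 530 Ma and the smallest is 268.1 Ma; their difference is 261.9 Myr.

A — Terreneuvian; B — Guadalupian; C — Cisuralian; span 261.9 million years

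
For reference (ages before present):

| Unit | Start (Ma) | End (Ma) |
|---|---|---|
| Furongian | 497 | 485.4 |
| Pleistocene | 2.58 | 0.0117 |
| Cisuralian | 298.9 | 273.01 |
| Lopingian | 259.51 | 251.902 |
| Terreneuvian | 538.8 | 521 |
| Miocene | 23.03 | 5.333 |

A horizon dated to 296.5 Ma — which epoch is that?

Cisuralian

296.5 Ma lies between 298.9 and 273.01 Ma, so it falls in the Cisuralian.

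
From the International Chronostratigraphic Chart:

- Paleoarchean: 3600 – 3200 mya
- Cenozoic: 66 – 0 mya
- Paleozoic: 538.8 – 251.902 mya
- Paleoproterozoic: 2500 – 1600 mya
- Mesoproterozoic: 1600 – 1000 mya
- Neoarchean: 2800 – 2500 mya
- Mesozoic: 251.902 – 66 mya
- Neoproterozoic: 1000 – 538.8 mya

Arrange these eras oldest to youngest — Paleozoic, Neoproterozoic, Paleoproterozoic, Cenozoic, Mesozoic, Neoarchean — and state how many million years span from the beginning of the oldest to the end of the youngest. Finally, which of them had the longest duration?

Neoarchean → Paleoproterozoic → Neoproterozoic → Paleozoic → Mesozoic → Cenozoic; total span 2800 Myr; longest is Paleoproterozoic

Start ages (Ma): Neoarchean 2800, Paleoproterozoic 2500, Neoproterozoic 1000, Paleozoic 538.8, Mesozoic 251.902, Cenozoic 66.
Ordered oldest to youngest: Neoarchean, Paleoproterozoic, Neoproterozoic, Paleozoic, Mesozoic, Cenozoic.
Span = 2800 − 0 = 2800 Myr.
Durations: Mesozoic 185.902, Neoproterozoic 461.2, Neoarchean 300, Cenozoic 66, Paleoproterozoic 900, Paleozoic 286.898 → longest is Paleoproterozoic (900 Myr).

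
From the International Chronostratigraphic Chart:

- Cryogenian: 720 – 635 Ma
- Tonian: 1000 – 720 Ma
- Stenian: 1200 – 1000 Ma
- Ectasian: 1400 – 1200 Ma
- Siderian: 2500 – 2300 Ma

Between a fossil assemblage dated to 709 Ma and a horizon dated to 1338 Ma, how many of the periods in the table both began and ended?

2

The older date is 1338 Ma and the younger is 709 Ma.
Periods with start < 1338 and end > 709 Ma: Stenian (1200–1000), Tonian (1000–720).
That is 2 complete periods.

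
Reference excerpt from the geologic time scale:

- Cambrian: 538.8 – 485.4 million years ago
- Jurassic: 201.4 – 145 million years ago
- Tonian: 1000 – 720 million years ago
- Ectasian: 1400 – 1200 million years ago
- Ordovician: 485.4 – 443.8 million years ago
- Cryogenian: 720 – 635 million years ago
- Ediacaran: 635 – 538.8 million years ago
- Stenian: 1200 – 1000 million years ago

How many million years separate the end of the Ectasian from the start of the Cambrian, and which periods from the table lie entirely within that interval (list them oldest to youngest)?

661.2 million years; Stenian, Tonian, Cryogenian, Ediacaran

The Ectasian closes at 1200 Ma and the Cambrian opens at 538.8 Ma, so the interval is 1200 − 538.8 = 661.2 Myr.
A period fits inside if it starts at or after 1200 Ma and ends at or before 538.8 Ma; oldest first that gives Stenian, Tonian, Cryogenian, Ediacaran.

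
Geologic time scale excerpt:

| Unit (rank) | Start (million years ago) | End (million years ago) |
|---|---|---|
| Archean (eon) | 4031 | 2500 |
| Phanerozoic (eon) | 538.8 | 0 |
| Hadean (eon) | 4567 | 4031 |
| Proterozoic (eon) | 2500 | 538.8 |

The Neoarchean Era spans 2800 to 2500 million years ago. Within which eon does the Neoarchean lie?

Archean

The Neoarchean (2800–2500 Ma) lies entirely within 4031–2500 Ma, the Archean Eon.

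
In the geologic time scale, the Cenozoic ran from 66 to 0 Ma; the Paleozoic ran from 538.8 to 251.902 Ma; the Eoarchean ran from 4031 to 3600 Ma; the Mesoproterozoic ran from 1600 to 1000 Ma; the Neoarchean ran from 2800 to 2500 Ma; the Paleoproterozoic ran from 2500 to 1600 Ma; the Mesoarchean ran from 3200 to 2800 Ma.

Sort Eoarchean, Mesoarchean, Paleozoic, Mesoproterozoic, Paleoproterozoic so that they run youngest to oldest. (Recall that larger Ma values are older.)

Sorting by start age (ascending Ma, since larger Ma = older): Paleozoic began 538.8, Mesoproterozoic began 1600, Paleoproterozoic began 2500, Mesoarchean began 3200, Eoarchean began 4031.

Paleozoic, Mesoproterozoic, Paleoproterozoic, Mesoarchean, Eoarchean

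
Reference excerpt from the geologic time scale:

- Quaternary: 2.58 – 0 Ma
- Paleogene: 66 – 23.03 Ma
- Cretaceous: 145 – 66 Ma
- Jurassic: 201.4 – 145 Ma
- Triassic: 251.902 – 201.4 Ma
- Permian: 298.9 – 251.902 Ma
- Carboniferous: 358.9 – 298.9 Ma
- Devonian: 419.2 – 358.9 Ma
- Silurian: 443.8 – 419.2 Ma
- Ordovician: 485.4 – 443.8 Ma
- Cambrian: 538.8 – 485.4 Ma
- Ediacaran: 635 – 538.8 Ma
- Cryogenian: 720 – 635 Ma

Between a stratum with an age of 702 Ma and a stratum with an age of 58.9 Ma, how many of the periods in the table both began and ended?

10

The older date is 702 Ma and the younger is 58.9 Ma.
Periods with start < 702 and end > 58.9 Ma: Ediacaran (635–538.8), Cambrian (538.8–485.4), Ordovician (485.4–443.8), Silurian (443.8–419.2), Devonian (419.2–358.9), Carboniferous (358.9–298.9), Permian (298.9–251.902), Triassic (251.902–201.4), Jurassic (201.4–145), Cretaceous (145–66).
That is 10 complete periods.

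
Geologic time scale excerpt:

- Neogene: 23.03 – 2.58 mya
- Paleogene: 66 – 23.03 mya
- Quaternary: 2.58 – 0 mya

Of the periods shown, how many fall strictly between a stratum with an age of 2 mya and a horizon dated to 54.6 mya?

1

The older date is 54.6 Ma and the younger is 2 Ma.
Periods with start < 54.6 and end > 2 Ma: Neogene (23.03–2.58).
That is 1 complete period.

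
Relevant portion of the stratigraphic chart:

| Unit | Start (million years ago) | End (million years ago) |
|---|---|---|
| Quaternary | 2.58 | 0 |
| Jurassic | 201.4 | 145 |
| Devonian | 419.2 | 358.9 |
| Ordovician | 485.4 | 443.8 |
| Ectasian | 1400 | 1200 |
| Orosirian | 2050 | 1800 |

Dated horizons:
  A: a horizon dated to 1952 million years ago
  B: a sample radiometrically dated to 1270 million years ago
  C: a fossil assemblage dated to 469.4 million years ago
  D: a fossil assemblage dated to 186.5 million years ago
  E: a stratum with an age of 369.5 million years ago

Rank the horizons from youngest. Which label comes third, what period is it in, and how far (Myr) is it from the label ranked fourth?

C, in the Ordovician; 800.6 million years to B

Smaller Ma means younger, so youngest first: D 186.5 < E 369.5 < C 469.4 < B 1270 < A 1952.
Counting 3 along gives C (469.4 Ma); the excerpt puts that inside the Ordovician, 485.4–443.8 Ma.
Next in line is B (1270 Ma), and 1270 − 469.4 = 800.6 Myr.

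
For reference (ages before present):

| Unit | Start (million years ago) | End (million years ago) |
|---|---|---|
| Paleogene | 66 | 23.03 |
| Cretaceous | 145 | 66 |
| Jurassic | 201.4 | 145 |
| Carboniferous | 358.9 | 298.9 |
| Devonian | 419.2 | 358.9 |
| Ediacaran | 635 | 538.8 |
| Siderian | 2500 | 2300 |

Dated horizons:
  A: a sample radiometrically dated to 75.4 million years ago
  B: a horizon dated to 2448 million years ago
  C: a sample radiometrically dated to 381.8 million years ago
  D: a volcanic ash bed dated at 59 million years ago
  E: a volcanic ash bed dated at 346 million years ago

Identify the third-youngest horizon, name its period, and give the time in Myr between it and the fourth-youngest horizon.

E, in the Carboniferous; 35.8 million years to C

Smaller Ma means younger, so youngest first: D 59 < A 75.4 < E 346 < C 381.8 < B 2448.
Counting 3 along gives E (346 Ma); the excerpt puts that inside the Carboniferous, 358.9–298.9 Ma.
Next in line is C (381.8 Ma), and 381.8 − 346 = 35.8 Myr.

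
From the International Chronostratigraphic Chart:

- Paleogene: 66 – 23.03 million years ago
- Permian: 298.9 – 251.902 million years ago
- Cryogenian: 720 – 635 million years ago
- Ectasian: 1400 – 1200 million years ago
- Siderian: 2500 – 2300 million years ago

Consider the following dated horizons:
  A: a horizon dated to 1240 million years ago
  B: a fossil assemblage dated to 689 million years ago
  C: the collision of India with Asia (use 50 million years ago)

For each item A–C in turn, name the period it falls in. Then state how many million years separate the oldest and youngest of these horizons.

A — Ectasian; B — Cryogenian; C — Paleogene; span 1190 million years

Match each age against the start–end ranges in the excerpt: A = 1240 Ma → Ectasian (1400–1200); B = 689 Ma → Cryogenian (720–635); C = 50 Ma → Paleogene (66–23.03).
The largest age is 1240 Ma and the smallest is 50 Ma; their difference is 1190 Myr.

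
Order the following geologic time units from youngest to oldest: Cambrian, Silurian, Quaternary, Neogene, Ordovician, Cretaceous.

Quaternary, Neogene, Cretaceous, Silurian, Ordovician, Cambrian

Group by era (each group listed oldest first) — Paleozoic: Cambrian, Ordovician, Silurian; Mesozoic: Cretaceous; Cenozoic: Neogene, Quaternary. The eras run Paleozoic → Mesozoic → Cenozoic. Concatenating the groups in that era order and then reversing gives youngest to oldest.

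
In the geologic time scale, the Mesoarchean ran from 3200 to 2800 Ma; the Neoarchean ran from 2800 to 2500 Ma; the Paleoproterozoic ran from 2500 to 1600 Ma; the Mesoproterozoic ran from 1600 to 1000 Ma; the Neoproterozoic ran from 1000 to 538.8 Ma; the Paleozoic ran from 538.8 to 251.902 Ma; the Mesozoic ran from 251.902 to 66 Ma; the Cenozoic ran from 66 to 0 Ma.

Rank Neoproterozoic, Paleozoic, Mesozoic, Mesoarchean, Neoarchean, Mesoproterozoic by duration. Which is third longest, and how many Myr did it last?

Mesoarchean, 400 million years

Durations: Neoproterozoic 461.2; Paleozoic 286.898; Mesozoic 185.902; Mesoarchean 400; Neoarchean 300; Mesoproterozoic 600 Myr.
Sorted longest-first: Mesoproterozoic (600), Neoproterozoic (461.2), Mesoarchean (400), Neoarchean (300), Paleozoic (286.898), Mesozoic (185.902).
The third longest is Mesoarchean at 400 Myr.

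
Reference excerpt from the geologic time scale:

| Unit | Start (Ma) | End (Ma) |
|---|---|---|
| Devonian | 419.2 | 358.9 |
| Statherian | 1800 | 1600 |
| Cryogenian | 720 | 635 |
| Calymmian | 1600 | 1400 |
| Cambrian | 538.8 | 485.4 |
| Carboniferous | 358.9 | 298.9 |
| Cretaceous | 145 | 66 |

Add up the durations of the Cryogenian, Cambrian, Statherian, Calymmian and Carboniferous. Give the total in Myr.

Each duration: Cryogenian = 85; Cambrian = 53.4; Statherian = 200; Calymmian = 200; Carboniferous = 60.
Sum: 85 + 53.4 + 200 + 200 + 60 = 598.4 Myr.

598.4 million years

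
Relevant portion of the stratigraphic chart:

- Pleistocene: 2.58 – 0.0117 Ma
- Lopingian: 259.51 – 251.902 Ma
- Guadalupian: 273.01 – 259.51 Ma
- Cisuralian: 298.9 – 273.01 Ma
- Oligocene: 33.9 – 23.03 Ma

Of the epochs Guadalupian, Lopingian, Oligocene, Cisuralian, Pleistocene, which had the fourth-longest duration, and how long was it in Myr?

Durations: Guadalupian 13.5; Lopingian 7.608; Oligocene 10.87; Cisuralian 25.89; Pleistocene 2.5683 Myr.
Sorted longest-first: Cisuralian (25.89), Guadalupian (13.5), Oligocene (10.87), Lopingian (7.608), Pleistocene (2.5683).
The fourth longest is Lopingian at 7.608 Myr.

Lopingian, 7.608 million years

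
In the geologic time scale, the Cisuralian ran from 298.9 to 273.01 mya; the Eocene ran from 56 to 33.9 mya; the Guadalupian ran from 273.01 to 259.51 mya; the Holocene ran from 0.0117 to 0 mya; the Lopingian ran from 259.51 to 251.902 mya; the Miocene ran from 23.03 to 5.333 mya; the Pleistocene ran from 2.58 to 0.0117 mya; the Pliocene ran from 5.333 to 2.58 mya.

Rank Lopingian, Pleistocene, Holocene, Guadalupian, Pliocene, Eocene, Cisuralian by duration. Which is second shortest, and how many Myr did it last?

Durations: Lopingian 7.608; Pleistocene 2.5683; Holocene 0.0117; Guadalupian 13.5; Pliocene 2.753; Eocene 22.1; Cisuralian 25.89 Myr.
Sorted shortest-first: Holocene (0.0117), Pleistocene (2.5683), Pliocene (2.753), Lopingian (7.608), Guadalupian (13.5), Eocene (22.1), Cisuralian (25.89).
The second shortest is Pleistocene at 2.5683 Myr.

Pleistocene, 2.5683 million years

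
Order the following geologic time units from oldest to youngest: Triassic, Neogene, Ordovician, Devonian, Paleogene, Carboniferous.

Era membership (oldest first within each) — Paleozoic: Ordovician, Devonian, Carboniferous; Mesozoic: Triassic; Cenozoic: Paleogene, Neogene. Paleozoic precedes Mesozoic, which precedes Cenozoic. Concatenating the groups in that era order gives oldest to youngest directly.

Ordovician, then Devonian, then Carboniferous, then Triassic, then Paleogene, then Neogene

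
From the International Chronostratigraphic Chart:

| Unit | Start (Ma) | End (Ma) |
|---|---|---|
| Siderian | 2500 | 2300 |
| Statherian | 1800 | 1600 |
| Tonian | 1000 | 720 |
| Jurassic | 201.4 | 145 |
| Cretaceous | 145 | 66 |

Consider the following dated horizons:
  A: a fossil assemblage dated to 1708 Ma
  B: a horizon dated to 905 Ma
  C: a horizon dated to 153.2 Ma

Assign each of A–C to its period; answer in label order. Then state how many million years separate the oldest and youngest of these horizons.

Match each age against the start–end ranges in the excerpt: A = 1708 Ma → Statherian (1800–1600); B = 905 Ma → Tonian (1000–720); C = 153.2 Ma → Jurassic (201.4–145).
The largest age is 1708 Ma and the smallest is 153.2 Ma; their difference is 1554.8 Myr.

A — Statherian; B — Tonian; C — Jurassic; span 1554.8 million years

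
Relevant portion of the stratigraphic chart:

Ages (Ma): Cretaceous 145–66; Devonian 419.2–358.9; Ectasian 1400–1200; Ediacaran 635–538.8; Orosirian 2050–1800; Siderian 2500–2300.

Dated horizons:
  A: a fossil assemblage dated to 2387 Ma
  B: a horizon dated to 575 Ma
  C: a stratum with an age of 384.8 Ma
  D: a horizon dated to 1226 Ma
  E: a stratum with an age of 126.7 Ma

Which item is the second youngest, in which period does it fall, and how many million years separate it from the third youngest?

Sorted youngest-first by Ma: E (126.7), C (384.8), B (575), D (1226), A (2387).
The second youngest is C at 384.8 Ma, which lies in 419.2–358.9 Ma: the Devonian.
The third youngest is B at 575 Ma; separation = |384.8 − 575| = 190.2 Myr.

C, in the Devonian; 190.2 million years to B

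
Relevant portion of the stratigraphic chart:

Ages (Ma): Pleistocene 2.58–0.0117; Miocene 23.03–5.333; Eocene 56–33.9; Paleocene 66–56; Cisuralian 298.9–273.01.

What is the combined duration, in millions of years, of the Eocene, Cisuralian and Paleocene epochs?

57.99 million years

Duration is start − end for each: (56 − 33.9) + (298.9 − 273.01) + (66 − 56).
That is 22.1 + 25.89 + 10, which totals 57.99 million years.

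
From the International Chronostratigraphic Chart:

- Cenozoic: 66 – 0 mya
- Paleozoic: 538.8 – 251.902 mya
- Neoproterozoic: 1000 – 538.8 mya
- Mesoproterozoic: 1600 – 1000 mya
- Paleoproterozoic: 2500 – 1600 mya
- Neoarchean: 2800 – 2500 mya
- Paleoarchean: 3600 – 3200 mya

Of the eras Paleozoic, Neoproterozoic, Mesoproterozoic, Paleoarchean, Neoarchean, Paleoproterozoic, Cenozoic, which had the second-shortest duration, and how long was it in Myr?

Paleozoic, 286.898 million years

Durations: Paleozoic 286.898; Neoproterozoic 461.2; Mesoproterozoic 600; Paleoarchean 400; Neoarchean 300; Paleoproterozoic 900; Cenozoic 66 Myr.
Sorted shortest-first: Cenozoic (66), Paleozoic (286.898), Neoarchean (300), Paleoarchean (400), Neoproterozoic (461.2), Mesoproterozoic (600), Paleoproterozoic (900).
The second shortest is Paleozoic at 286.898 Myr.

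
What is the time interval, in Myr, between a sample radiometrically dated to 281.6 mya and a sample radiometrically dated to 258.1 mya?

281.6 − 258.1 = 23.5 million years.

23.5 million years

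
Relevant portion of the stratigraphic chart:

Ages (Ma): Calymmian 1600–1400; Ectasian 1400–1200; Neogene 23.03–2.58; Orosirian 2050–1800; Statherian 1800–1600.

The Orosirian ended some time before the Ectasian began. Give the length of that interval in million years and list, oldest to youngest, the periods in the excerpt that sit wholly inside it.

The Orosirian closes at 1800 Ma and the Ectasian opens at 1400 Ma, so the interval is 1800 − 1400 = 400 Myr.
A period fits inside if it starts at or after 1800 Ma and ends at or before 1400 Ma; oldest first that gives Statherian, Calymmian.

400 million years; Statherian, Calymmian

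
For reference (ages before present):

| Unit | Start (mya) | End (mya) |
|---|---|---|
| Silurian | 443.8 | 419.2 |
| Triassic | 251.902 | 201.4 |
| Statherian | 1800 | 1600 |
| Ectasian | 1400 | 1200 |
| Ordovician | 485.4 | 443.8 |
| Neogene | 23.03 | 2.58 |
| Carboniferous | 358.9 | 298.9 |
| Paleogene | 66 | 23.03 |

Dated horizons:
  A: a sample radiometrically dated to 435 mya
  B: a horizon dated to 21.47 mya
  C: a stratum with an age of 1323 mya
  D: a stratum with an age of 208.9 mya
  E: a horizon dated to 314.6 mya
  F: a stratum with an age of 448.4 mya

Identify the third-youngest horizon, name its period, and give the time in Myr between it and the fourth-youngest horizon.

Sorted youngest-first by Ma: B (21.47), D (208.9), E (314.6), A (435), F (448.4), C (1323).
The third youngest is E at 314.6 Ma, which lies in 358.9–298.9 Ma: the Carboniferous.
The fourth youngest is A at 435 Ma; separation = |314.6 − 435| = 120.4 Myr.

E, in the Carboniferous; 120.4 million years to A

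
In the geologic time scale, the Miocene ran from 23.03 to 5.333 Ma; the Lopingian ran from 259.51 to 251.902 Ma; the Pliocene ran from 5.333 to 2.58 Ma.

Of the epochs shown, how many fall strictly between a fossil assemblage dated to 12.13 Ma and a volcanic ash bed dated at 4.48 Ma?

Checking each listed span, none has both start < 12.13 Ma and end > 4.48 Ma — every epoch straddles one of the two dates or lies outside them — so the count is 0.

0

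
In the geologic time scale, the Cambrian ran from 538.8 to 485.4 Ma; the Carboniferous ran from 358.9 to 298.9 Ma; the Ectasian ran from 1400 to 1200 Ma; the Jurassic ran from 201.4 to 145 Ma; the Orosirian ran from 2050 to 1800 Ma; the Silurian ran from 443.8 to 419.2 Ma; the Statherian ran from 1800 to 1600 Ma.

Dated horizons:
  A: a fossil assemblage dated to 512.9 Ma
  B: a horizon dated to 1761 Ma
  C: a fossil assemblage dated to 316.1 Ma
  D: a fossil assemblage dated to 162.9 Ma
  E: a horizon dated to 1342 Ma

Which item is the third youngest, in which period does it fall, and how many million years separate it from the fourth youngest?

Sorted youngest-first by Ma: D (162.9), C (316.1), A (512.9), E (1342), B (1761).
The third youngest is A at 512.9 Ma, which lies in 538.8–485.4 Ma: the Cambrian.
The fourth youngest is E at 1342 Ma; separation = |512.9 − 1342| = 829.1 Myr.

A, in the Cambrian; 829.1 million years to E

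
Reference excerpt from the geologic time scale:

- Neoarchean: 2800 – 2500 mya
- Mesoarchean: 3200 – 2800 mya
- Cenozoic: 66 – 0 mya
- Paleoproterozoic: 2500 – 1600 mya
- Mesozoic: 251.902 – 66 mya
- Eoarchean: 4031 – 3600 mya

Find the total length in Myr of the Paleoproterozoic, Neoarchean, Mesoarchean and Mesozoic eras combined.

Duration is start − end for each: (2500 − 1600) + (2800 − 2500) + (3200 − 2800) + (251.902 − 66).
That is 900 + 300 + 400 + 185.902, which totals 1785.902 million years.

1785.902 million years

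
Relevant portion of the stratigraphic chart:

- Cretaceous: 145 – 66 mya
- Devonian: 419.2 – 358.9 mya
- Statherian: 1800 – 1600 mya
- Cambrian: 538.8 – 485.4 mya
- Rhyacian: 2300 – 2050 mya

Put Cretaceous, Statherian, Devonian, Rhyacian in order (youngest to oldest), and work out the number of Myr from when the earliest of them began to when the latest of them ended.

Cretaceous, Devonian, Statherian, Rhyacian; total span 2234 Myr

Start ages (Ma): Rhyacian 2300, Statherian 1800, Devonian 419.2, Cretaceous 145.
Ordered youngest to oldest: Cretaceous, Devonian, Statherian, Rhyacian.
Span = 2300 − 66 = 2234 Myr.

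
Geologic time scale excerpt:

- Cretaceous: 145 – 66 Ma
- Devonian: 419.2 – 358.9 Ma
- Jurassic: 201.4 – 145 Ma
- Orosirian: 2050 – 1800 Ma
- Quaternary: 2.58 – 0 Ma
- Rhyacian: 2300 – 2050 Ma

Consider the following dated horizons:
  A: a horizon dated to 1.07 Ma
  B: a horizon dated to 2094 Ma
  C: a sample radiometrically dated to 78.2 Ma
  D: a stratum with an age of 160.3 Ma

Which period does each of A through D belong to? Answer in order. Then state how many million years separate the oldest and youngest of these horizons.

Match each age against the start–end ranges in the excerpt: A = 1.07 Ma → Quaternary (2.58–0); B = 2094 Ma → Rhyacian (2300–2050); C = 78.2 Ma → Cretaceous (145–66); D = 160.3 Ma → Jurassic (201.4–145).
The largest age is 2094 Ma and the smallest is 1.07 Ma; their difference is 2092.93 Myr.

A — Quaternary; B — Rhyacian; C — Cretaceous; D — Jurassic; span 2092.93 million years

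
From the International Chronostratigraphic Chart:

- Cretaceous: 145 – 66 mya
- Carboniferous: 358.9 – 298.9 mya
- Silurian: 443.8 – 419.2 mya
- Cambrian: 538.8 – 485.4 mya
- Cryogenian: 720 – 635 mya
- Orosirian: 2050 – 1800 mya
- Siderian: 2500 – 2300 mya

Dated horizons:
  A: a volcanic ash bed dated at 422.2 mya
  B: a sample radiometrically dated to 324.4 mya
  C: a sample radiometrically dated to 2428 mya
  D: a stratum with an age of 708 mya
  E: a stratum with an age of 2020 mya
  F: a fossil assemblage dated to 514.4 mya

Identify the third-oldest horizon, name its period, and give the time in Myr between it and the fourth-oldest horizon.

Larger Ma means older, so oldest first: C 2428 > E 2020 > D 708 > F 514.4 > A 422.2 > B 324.4.
Counting 3 along gives D (708 Ma); the excerpt puts that inside the Cryogenian, 720–635 Ma.
Next in line is F (514.4 Ma), and 708 − 514.4 = 193.6 Myr.

D, in the Cryogenian; 193.6 million years to F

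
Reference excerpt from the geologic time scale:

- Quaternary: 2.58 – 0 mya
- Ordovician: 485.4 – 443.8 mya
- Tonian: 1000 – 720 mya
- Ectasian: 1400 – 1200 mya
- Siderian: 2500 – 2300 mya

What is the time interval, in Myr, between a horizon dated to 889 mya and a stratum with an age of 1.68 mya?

887.32 million years

889 − 1.68 = 887.32 million years.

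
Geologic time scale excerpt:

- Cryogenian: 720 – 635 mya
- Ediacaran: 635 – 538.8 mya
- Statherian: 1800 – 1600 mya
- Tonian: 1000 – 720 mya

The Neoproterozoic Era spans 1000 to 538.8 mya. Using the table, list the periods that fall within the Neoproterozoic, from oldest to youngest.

Tonian, Cryogenian, Ediacaran

Periods with both bounds inside 1000–538.8 Ma: Tonian (1000–720), Cryogenian (720–635), Ediacaran (635–538.8).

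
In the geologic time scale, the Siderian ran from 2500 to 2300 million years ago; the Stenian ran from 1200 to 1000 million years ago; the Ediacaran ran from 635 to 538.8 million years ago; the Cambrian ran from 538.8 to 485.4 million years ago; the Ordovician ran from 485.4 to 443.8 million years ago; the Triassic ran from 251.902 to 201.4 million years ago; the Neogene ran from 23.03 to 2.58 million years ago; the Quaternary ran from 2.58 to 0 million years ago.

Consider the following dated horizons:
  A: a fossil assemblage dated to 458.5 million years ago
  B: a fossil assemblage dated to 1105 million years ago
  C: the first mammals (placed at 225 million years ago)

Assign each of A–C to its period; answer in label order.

A — Ordovician; B — Stenian; C — Triassic

A: 458.5 Ma lies in 485.4–443.8 Ma, so Ordovician.
B: 1105 Ma lies in 1200–1000 Ma, so Stenian.
C: 225 Ma lies in 251.902–201.4 Ma, so Triassic.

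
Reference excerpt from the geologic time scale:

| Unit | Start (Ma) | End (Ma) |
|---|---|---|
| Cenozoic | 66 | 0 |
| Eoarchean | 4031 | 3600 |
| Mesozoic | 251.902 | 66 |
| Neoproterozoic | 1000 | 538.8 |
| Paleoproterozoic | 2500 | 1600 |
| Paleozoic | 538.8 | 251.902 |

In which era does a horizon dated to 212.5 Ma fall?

212.5 Ma lies between 251.902 and 66 Ma, so it falls in the Mesozoic.

Mesozoic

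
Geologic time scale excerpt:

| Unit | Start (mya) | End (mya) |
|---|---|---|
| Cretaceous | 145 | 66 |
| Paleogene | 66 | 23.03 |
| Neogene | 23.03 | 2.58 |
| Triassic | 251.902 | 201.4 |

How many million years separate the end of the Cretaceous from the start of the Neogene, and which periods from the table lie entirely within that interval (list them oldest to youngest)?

42.97 million years; Paleogene

End of Cretaceous = 66 Ma; start of Neogene = 23.03 Ma.
Gap = 66 − 23.03 = 42.97 Myr.
Periods wholly inside 66–23.03 Ma: Paleogene (66–23.03).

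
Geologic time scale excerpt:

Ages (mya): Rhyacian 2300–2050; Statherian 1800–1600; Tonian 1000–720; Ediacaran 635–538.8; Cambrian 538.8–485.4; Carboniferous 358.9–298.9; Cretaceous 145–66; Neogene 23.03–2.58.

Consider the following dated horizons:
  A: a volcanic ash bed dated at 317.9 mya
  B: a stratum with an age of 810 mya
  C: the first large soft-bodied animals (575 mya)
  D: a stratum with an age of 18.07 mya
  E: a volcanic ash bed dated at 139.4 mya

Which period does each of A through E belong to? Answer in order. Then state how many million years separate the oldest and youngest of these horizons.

A — Carboniferous; B — Tonian; C — Ediacaran; D — Neogene; E — Cretaceous; span 791.93 million years

A: 317.9 Ma lies in 358.9–298.9 Ma, so Carboniferous.
B: 810 Ma lies in 1000–720 Ma, so Tonian.
C: 575 Ma lies in 635–538.8 Ma, so Ediacaran.
D: 18.07 Ma lies in 23.03–2.58 Ma, so Neogene.
E: 139.4 Ma lies in 145–66 Ma, so Cretaceous.
Oldest = 810 Ma, youngest = 18.07 Ma → span 791.93 Myr.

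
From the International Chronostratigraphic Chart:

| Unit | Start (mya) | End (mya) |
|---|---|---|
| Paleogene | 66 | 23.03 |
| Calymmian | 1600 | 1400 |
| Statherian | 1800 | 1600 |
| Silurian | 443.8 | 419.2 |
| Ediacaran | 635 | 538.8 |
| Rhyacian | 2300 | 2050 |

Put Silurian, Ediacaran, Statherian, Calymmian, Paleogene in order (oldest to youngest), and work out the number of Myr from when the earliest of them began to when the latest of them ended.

Start ages (Ma): Statherian 1800, Calymmian 1600, Ediacaran 635, Silurian 443.8, Paleogene 66.
Ordered oldest to youngest: Statherian, Calymmian, Ediacaran, Silurian, Paleogene.
Span = 1800 − 23.03 = 1776.97 Myr.

Statherian → Calymmian → Ediacaran → Silurian → Paleogene; total span 1776.97 Myr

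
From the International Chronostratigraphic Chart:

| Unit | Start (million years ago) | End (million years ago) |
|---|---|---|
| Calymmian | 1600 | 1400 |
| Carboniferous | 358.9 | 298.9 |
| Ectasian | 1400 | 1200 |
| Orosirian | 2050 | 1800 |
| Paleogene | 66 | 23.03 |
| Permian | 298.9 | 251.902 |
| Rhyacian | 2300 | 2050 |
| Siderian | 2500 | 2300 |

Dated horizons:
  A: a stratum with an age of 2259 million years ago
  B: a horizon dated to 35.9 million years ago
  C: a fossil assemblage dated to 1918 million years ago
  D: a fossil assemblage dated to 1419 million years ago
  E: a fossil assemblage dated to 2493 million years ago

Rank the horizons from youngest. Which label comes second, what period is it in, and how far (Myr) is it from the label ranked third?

D, in the Calymmian; 499 million years to C

Smaller Ma means younger, so youngest first: B 35.9 < D 1419 < C 1918 < A 2259 < E 2493.
Counting 2 along gives D (1419 Ma); the excerpt puts that inside the Calymmian, 1600–1400 Ma.
Next in line is C (1918 Ma), and 1918 − 1419 = 499 Myr.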